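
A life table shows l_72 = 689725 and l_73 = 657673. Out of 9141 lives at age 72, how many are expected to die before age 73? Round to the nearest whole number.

The relevant probability is 1 − 657673/689725 = 0.046471.
Expected number = 9141 × 0.046471 = 425.

425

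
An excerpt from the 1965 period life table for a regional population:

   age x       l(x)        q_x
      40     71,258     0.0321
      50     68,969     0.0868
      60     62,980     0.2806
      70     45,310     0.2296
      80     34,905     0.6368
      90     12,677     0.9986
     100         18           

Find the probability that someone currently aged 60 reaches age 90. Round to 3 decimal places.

The conditional survival probability is l(90)/l(60) = 12,677/62,980 = 0.201286.

0.201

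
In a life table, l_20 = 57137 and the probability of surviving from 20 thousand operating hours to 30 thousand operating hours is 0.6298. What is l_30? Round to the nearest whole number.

l_30 = l_20 × p = 57137 × 0.6298 = 35985.

35985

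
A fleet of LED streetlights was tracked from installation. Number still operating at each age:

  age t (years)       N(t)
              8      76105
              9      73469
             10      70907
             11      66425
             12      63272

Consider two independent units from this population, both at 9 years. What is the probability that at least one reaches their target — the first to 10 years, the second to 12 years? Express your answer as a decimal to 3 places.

0.995

p₁ = N(10)/N(9) = 70907/73469 = 0.965128; p₂ = N(12)/N(9) = 63272/73469 = 0.861207.
P(at least one) = 1 − (1−p₁)(1−p₂) = 1 − 0.034872 × 0.138793 = 0.995160.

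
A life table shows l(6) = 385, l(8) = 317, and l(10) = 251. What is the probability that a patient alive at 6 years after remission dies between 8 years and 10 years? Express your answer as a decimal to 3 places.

0.171

This is the probability of reaching 8 but not 10, conditional on being alive at 6: (l(8) − l(10)) / l(6).
= (317 − 251) / 385 = 66 / 385 = 0.171429.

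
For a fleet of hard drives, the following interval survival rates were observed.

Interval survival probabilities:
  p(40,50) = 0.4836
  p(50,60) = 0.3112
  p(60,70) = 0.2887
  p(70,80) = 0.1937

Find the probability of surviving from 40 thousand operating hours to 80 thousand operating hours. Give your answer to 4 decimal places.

P(survive 40→80) = 0.4836 × 0.3112 × 0.2887 × 0.1937.
= 0.008416.

0.0084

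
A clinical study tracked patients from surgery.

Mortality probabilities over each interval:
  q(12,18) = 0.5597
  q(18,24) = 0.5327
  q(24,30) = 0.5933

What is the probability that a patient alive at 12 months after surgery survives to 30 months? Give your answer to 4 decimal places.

0.0837

Survival from 12 to 30 is the product of surviving each interval: (1 − 0.5597) × (1 − 0.5327) × (1 − 0.5933).
= 0.4403 × 0.4673 × 0.4067 = 0.083679.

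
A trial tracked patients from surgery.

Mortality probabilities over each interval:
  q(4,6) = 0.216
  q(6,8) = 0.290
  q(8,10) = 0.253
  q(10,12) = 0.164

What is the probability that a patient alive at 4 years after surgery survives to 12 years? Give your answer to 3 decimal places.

P(survive 4→12) = (1 − 0.216) × (1 − 0.290) × (1 − 0.253) × (1 − 0.164).
= 0.784 × 0.710 × 0.747 × 0.836 = 0.347617.

0.348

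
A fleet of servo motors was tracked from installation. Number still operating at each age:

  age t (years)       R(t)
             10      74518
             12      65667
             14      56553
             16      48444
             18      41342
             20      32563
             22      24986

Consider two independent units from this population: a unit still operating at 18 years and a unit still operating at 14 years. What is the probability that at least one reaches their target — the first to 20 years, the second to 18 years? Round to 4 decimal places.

0.9429

p₁ = R(20)/R(18) = 32563/41342 = 0.787649; p₂ = R(18)/R(14) = 41342/56553 = 0.731031.
P(at least one) = 1 − (1−p₁)(1−p₂) = 1 − 0.212351 × 0.268969 = 0.942884.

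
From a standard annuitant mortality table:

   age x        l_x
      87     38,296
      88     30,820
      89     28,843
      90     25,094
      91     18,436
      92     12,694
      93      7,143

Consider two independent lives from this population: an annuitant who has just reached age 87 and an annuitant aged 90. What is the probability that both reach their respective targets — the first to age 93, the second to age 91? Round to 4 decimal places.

p₁ = l_93/l_87 = 7,143/38,296 = 0.186521; p₂ = l_91/l_90 = 18,436/25,094 = 0.734678.
P(both) = p₁ × p₂ = 0.186521 × 0.734678 = 0.137033.

0.1370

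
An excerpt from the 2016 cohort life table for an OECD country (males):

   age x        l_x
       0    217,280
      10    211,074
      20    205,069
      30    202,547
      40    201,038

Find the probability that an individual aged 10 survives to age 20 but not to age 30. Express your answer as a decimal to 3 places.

We want 10|10q10 = (l_20 − l_30)/l_10.
This is the probability of reaching 20 but not 30, conditional on being alive at 10: (l_20 − l_30) / l_10.
= (205,069 − 202,547) / 211,074 = 2,522 / 211,074 = 0.011948.

0.012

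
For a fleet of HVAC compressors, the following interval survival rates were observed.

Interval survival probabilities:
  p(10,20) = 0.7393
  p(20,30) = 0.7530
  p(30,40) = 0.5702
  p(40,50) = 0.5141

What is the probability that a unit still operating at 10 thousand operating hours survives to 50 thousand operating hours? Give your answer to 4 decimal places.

Survival from 10 to 50 is the product of surviving each interval: 0.7393 × 0.7530 × 0.5702 × 0.5141.
= 0.163189.

0.1632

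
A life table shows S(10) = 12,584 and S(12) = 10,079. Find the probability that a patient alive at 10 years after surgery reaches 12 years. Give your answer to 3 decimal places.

The conditional survival probability is S(12)/S(10) = 10,079/12,584 = 0.800938.

0.801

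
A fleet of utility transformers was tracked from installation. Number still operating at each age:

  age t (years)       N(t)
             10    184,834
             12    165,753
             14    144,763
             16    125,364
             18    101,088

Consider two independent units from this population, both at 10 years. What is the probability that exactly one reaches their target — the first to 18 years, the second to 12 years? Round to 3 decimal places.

0.463

p₁ = N(18)/N(10) = 101,088/184,834 = 0.546912; p₂ = N(12)/N(10) = 165,753/184,834 = 0.896767.
P(exactly one) = p₁(1−p₂) + (1−p₁)p₂ = 0.056459 + 0.406314 = 0.462774.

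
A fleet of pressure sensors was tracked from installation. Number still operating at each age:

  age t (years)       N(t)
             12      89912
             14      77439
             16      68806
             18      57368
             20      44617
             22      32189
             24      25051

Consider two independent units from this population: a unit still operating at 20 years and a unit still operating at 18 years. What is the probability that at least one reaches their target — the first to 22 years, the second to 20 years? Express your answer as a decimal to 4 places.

0.9381

p₁ = N(22)/N(20) = 32189/44617 = 0.721451; p₂ = N(20)/N(18) = 44617/57368 = 0.777733.
P(at least one) = 1 − (1−p₁)(1−p₂) = 1 − 0.278549 × 0.222267 = 0.938088.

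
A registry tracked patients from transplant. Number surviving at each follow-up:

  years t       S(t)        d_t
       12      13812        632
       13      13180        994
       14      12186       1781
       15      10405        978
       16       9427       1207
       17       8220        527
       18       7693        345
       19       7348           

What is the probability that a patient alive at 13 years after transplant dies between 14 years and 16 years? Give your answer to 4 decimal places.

This is the probability of reaching 14 but not 16, conditional on being alive at 13: (S(14) − S(16)) / S(13).
= (12186 − 9427) / 13180 = 2759 / 13180 = 0.209332.

0.2093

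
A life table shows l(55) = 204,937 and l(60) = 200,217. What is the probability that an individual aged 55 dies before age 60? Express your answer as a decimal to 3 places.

0.023

P(die before 60 | alive at 55) = 1 − l(60)/l(55) = 1 − 200,217/204,937 = (4,720)/204,937 = 0.023031.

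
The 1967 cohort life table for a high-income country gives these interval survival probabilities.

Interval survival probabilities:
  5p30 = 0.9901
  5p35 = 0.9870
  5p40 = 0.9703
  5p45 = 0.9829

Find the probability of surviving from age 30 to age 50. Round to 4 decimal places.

0.9320

20p30 = 0.9901 × 0.9870 × 0.9703 × 0.9829.
= 0.931991.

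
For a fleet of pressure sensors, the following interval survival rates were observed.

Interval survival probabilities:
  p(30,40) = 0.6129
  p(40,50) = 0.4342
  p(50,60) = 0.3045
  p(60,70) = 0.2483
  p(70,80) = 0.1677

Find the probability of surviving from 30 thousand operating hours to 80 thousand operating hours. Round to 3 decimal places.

0.003

Survival from 30 to 80 is the product of surviving each interval: 0.6129 × 0.4342 × 0.3045 × 0.2483 × 0.1677.
= 0.003374.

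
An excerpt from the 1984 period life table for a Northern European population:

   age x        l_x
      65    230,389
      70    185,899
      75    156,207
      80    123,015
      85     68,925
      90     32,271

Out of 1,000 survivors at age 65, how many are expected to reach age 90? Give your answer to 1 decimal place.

The relevant probability is 32,271/230,389 = 0.140072.
Expected number = 1,000 × 0.140072 = 140.1.

140.1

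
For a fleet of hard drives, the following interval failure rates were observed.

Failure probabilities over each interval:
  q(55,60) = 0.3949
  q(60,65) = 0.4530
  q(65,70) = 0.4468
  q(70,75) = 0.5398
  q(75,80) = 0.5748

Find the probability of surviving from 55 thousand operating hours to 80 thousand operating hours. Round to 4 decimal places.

0.0358

Chaining the interval survival probabilities: (1 − 0.3949) × (1 − 0.4530) × (1 − 0.4468) × (1 − 0.5398) × (1 − 0.5748).
= 0.6051 × 0.5470 × 0.5532 × 0.4602 × 0.4252 = 0.035829.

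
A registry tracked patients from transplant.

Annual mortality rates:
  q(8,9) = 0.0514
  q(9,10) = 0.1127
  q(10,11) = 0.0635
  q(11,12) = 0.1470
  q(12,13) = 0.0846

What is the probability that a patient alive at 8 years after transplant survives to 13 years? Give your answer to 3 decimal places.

The overall survival probability is (1 − 0.0514) × (1 − 0.1127) × (1 − 0.0635) × (1 − 0.1470) × (1 − 0.0846).
= 0.9486 × 0.8873 × 0.9365 × 0.8530 × 0.9154 = 0.615490.

0.615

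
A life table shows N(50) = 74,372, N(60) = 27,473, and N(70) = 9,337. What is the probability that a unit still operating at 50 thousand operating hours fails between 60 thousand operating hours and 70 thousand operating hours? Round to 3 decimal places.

This is the probability of reaching 60 but not 70, conditional on being operational at 50: (N(60) − N(70)) / N(50).
= (27,473 − 9,337) / 74,372 = 18,136 / 74,372 = 0.243855.

0.244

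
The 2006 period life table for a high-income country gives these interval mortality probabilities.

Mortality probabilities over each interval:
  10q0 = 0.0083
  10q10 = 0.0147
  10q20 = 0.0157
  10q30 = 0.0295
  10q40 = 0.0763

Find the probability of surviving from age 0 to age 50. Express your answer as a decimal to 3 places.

0.862

The overall survival probability is (1 − 0.0083) × (1 − 0.0147) × (1 − 0.0157) × (1 − 0.0295) × (1 − 0.0763).
= 0.9917 × 0.9853 × 0.9843 × 0.9705 × 0.9237 = 0.862190.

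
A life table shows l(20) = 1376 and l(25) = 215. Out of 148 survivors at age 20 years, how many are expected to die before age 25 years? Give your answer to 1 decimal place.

The relevant probability is 1 − 215/1376 = 0.843750.
Expected number = 148 × 0.843750 = 124.9.

124.9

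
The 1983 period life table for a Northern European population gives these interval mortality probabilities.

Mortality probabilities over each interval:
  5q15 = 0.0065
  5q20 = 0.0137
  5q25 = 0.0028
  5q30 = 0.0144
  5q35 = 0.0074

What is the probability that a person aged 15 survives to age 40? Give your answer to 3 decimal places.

The overall survival probability is (1 − 0.0065) × (1 − 0.0137) × (1 − 0.0028) × (1 − 0.0144) × (1 − 0.0074).
= 0.9935 × 0.9863 × 0.9972 × 0.9856 × 0.9926 = 0.955948.

0.956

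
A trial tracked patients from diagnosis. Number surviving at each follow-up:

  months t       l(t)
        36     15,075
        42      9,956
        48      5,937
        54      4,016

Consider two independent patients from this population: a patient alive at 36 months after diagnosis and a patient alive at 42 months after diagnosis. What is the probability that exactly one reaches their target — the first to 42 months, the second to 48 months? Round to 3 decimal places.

0.469

p₁ = l(42)/l(36) = 9,956/15,075 = 0.660431; p₂ = l(48)/l(42) = 5,937/9,956 = 0.596324.
P(exactly one) = p₁(1−p₂) + (1−p₁)p₂ = 0.266600 + 0.202493 = 0.469093.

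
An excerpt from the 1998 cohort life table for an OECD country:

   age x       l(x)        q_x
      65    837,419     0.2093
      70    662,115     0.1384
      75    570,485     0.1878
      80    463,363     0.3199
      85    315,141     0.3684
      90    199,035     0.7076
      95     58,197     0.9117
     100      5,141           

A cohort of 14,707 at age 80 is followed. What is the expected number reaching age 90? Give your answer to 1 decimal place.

6317.3

The relevant probability is 199,035/463,363 = 0.429544.
Expected number = 14,707 × 0.429544 = 6317.3.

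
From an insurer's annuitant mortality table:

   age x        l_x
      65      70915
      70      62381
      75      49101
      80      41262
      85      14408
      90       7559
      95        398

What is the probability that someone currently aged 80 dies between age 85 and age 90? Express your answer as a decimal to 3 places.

0.166

We want 5|5q80 = (l_85 − l_90)/l_80.
This is the probability of reaching 85 but not 90, conditional on being alive at 80: (l_85 − l_90) / l_80.
= (14408 − 7559) / 41262 = 6849 / 41262 = 0.165988.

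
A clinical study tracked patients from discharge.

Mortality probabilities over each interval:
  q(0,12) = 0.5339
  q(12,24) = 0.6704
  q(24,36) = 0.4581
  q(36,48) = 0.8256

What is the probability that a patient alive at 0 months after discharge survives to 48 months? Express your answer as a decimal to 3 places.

Survival from 0 to 48 is the product of surviving each interval: (1 − 0.5339) × (1 − 0.6704) × (1 − 0.4581) × (1 − 0.8256).
= 0.4661 × 0.3296 × 0.5419 × 0.1744 = 0.014519.

0.015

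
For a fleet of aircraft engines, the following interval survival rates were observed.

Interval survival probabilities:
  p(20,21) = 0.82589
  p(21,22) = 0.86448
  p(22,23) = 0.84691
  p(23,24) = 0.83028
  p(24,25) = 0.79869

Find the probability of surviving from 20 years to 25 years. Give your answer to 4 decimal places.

0.4010

P(survive 20→25) = 0.82589 × 0.86448 × 0.84691 × 0.83028 × 0.79869.
= 0.400975.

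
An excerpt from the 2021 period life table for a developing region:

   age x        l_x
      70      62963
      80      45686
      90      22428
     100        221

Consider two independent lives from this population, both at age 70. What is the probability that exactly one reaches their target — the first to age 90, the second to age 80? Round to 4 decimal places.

0.5649

p₁ = l_90/l_70 = 22428/62963 = 0.356209; p₂ = l_80/l_70 = 45686/62963 = 0.725601.
P(exactly one) = p₁(1−p₂) + (1−p₁)p₂ = 0.097743 + 0.467135 = 0.564879.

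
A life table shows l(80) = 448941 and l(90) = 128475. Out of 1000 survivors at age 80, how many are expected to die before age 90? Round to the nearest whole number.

714

The relevant probability is 1 − 128475/448941 = 0.713827.
Expected number = 1000 × 0.713827 = 714.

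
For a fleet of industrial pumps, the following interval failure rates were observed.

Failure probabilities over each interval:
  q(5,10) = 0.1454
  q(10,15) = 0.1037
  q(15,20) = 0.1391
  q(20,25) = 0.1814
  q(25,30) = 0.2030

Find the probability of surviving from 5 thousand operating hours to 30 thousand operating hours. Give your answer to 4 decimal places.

0.4302

Survival from 5 to 30 is the product of surviving each interval: (1 − 0.1454) × (1 − 0.1037) × (1 − 0.1391) × (1 − 0.1814) × (1 − 0.2030).
= 0.8546 × 0.8963 × 0.8609 × 0.8186 × 0.7970 = 0.430228.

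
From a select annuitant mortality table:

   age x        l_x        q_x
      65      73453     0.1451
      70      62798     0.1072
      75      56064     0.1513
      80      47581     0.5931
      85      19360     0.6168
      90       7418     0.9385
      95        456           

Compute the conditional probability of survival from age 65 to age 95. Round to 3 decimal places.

0.006

We want 30p65 = l_95/l_65.
The conditional survival probability is l_95/l_65 = 456/73453 = 0.006208.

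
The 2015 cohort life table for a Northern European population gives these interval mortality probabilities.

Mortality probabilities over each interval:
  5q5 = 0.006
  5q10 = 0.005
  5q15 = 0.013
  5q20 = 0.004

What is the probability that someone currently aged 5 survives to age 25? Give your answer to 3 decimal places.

0.972

Chaining the interval survival probabilities: (1 − 0.006) × (1 − 0.005) × (1 − 0.013) × (1 − 0.004).
= 0.994 × 0.995 × 0.987 × 0.996 = 0.972268.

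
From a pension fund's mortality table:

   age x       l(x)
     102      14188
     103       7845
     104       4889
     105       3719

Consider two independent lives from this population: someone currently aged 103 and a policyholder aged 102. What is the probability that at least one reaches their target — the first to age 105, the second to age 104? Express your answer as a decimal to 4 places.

0.6553

p₁ = l(105)/l(103) = 3719/7845 = 0.474060; p₂ = l(104)/l(102) = 4889/14188 = 0.344587.
P(at least one) = 1 − (1−p₁)(1−p₂) = 1 − 0.525940 × 0.655413 = 0.655292.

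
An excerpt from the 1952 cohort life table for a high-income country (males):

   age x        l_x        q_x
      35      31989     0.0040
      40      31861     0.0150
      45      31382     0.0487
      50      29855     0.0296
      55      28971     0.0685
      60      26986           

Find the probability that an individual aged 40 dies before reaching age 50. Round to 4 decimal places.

P(die before 50 | alive at 40) = 1 − l_50/l_40 = 1 − 29855/31861 = (2006)/31861 = 0.062961.

0.0630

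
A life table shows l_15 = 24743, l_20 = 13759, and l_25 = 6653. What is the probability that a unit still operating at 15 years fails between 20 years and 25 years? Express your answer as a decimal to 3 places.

This is the probability of reaching 20 but not 25, conditional on being operational at 15: (l_20 − l_25) / l_15.
= (13759 − 6653) / 24743 = 7106 / 24743 = 0.287192.

0.287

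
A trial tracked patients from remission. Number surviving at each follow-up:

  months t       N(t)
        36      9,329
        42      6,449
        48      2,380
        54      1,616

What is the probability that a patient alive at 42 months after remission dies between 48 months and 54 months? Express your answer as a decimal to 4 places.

This is the probability of reaching 48 but not 54, conditional on being alive at 42: (N(48) − N(54)) / N(42).
= (2,380 − 1,616) / 6,449 = 764 / 6,449 = 0.118468.

0.1185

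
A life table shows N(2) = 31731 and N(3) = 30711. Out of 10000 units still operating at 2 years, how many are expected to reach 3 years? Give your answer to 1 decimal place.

The relevant probability is 30711/31731 = 0.967855.
Expected number = 10000 × 0.967855 = 9678.5.

9678.5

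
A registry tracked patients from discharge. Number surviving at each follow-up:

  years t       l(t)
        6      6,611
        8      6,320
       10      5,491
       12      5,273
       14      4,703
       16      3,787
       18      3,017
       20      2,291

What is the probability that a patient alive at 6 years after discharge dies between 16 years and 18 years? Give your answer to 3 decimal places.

This is the probability of reaching 16 but not 18, conditional on being alive at 6: (l(16) − l(18)) / l(6).
= (3,787 − 3,017) / 6,611 = 770 / 6,611 = 0.116473.

0.116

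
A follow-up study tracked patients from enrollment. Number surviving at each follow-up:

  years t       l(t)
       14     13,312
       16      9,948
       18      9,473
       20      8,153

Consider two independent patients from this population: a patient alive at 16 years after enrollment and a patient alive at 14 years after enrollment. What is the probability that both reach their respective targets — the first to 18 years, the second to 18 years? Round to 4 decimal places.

0.6776

p₁ = l(18)/l(16) = 9,473/9,948 = 0.952252; p₂ = l(18)/l(14) = 9,473/13,312 = 0.711614.
P(both) = p₁ × p₂ = 0.952252 × 0.711614 = 0.677636.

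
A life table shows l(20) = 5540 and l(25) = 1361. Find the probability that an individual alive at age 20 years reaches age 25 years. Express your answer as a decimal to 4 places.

0.2457

The conditional survival probability is l(25)/l(20) = 1361/5540 = 0.245668.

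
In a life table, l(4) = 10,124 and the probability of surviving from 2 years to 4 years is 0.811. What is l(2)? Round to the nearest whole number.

l(2) = l(4) / p = 10,124 / 0.811 = 12483.

12483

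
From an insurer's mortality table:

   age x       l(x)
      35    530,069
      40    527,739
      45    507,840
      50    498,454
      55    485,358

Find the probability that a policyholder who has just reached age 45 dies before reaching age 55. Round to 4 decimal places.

P(die before 55 | alive at 45) = 1 − l(55)/l(45) = 1 − 485,358/507,840 = (22,482)/507,840 = 0.044270.

0.0443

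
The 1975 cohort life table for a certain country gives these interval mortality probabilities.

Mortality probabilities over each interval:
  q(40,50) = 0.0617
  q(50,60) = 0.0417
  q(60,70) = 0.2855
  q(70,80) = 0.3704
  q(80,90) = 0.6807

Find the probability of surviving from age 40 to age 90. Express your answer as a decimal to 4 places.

0.1292

P(survive 40→90) = (1 − 0.0617) × (1 − 0.0417) × (1 − 0.2855) × (1 − 0.3704) × (1 − 0.6807).
= 0.9383 × 0.9583 × 0.7145 × 0.6296 × 0.3193 = 0.129154.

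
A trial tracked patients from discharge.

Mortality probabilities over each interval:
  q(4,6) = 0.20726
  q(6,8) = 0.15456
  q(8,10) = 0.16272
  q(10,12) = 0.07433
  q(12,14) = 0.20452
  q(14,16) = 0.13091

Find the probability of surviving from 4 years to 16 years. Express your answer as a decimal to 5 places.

0.35912

P(survive 4→16) = (1 − 0.20726) × (1 − 0.15456) × (1 − 0.16272) × (1 − 0.07433) × (1 − 0.20452) × (1 − 0.13091).
= 0.79274 × 0.84544 × 0.83728 × 0.92567 × 0.79548 × 0.86909 = 0.359116.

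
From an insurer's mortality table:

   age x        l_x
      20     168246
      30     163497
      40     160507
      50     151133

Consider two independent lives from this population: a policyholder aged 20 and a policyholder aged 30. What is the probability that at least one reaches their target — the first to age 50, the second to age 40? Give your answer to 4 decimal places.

0.9981

p₁ = l_50/l_20 = 151133/168246 = 0.898286; p₂ = l_40/l_30 = 160507/163497 = 0.981712.
P(at least one) = 1 − (1−p₁)(1−p₂) = 1 − 0.101714 × 0.018288 = 0.998140.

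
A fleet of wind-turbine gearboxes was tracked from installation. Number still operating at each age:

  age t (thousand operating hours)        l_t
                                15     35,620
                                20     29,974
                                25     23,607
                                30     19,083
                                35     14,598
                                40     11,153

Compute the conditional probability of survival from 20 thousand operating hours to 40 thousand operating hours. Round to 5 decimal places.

0.37209

The conditional survival probability is l_40/l_20 = 11,153/29,974 = 0.372089.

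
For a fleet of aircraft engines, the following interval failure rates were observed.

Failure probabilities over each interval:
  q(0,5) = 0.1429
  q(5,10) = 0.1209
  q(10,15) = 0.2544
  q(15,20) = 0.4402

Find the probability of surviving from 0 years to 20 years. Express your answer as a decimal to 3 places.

0.314

The overall survival probability is (1 − 0.1429) × (1 − 0.1209) × (1 − 0.2544) × (1 − 0.4402).
= 0.8571 × 0.8791 × 0.7456 × 0.5598 = 0.314491.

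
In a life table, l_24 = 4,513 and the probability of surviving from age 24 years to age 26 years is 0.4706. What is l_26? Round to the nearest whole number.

l_26 = l_24 × p = 4,513 × 0.4706 = 2124.

2124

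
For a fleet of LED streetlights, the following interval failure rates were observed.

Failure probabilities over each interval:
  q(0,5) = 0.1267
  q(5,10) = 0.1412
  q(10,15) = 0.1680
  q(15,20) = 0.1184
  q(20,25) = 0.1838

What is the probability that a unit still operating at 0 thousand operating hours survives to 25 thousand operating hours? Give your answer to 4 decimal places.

Chaining the interval survival probabilities: (1 − 0.1267) × (1 − 0.1412) × (1 − 0.1680) × (1 − 0.1184) × (1 − 0.1838).
= 0.8733 × 0.8588 × 0.8320 × 0.8816 × 0.8162 = 0.449001.

0.4490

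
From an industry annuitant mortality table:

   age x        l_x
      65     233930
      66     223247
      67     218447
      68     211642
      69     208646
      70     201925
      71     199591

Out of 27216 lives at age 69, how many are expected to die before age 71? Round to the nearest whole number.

1181

The relevant probability is 1 − 199591/208646 = 0.043399.
Expected number = 27216 × 0.043399 = 1181.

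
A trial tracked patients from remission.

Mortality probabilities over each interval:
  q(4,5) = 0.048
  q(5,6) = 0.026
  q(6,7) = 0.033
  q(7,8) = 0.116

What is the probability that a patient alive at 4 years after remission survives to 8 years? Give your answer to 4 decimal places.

0.7926

Chaining the interval survival probabilities: (1 − 0.048) × (1 − 0.026) × (1 − 0.033) × (1 − 0.116).
= 0.952 × 0.974 × 0.967 × 0.884 = 0.792638.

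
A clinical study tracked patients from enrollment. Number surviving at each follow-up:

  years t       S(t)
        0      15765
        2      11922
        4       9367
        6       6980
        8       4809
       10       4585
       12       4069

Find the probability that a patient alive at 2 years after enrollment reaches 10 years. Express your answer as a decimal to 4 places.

0.3846

The conditional survival probability is S(10)/S(2) = 4585/11922 = 0.384583.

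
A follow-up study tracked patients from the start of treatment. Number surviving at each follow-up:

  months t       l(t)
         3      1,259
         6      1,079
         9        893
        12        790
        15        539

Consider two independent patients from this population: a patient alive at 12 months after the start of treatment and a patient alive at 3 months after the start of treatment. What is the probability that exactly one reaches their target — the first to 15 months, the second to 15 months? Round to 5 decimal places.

0.52621

p₁ = l(15)/l(12) = 539/790 = 0.682278; p₂ = l(15)/l(3) = 539/1,259 = 0.428118.
P(exactly one) = p₁(1−p₂) + (1−p₁)p₂ = 0.390183 + 0.136023 = 0.526205.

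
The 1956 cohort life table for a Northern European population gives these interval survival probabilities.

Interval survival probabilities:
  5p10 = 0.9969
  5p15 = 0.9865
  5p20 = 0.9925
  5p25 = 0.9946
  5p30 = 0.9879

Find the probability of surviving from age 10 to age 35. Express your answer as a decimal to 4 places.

The overall survival probability is 0.9969 × 0.9865 × 0.9925 × 0.9946 × 0.9879.
= 0.959049.

0.9590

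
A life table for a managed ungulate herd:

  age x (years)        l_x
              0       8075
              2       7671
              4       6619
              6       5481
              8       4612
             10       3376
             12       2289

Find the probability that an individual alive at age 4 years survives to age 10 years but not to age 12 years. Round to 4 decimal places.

This is the probability of reaching 10 but not 12, conditional on being alive at 4: (l_10 − l_12) / l_4.
= (3376 − 2289) / 6619 = 1087 / 6619 = 0.164224.

0.1642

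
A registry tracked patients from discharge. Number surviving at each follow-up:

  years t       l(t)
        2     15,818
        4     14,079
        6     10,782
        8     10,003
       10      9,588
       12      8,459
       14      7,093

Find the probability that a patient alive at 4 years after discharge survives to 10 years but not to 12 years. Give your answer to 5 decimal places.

0.08019

This is the probability of reaching 10 but not 12, conditional on being alive at 4: (l(10) − l(12)) / l(4).
= (9,588 − 8,459) / 14,079 = 1,129 / 14,079 = 0.080190.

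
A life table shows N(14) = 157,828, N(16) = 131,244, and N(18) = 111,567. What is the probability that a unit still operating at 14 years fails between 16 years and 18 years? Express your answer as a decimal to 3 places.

0.125

This is the probability of reaching 16 but not 18, conditional on being operational at 14: (N(16) − N(18)) / N(14).
= (131,244 − 111,567) / 157,828 = 19,677 / 157,828 = 0.124674.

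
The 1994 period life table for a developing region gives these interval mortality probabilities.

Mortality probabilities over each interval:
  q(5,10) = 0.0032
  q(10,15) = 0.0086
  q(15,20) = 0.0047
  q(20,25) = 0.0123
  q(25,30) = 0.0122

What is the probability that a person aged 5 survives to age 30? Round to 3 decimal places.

0.960

Chaining the interval survival probabilities: (1 − 0.0032) × (1 − 0.0086) × (1 − 0.0047) × (1 − 0.0123) × (1 − 0.0122).
= 0.9968 × 0.9914 × 0.9953 × 0.9877 × 0.9878 = 0.959633.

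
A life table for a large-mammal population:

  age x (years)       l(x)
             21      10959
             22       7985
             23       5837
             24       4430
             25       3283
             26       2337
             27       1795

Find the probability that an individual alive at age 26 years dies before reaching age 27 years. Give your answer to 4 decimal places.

0.2319

P(die before 27 | alive at 26) = 1 − l(27)/l(26) = 1 − 1795/2337 = (542)/2337 = 0.231921.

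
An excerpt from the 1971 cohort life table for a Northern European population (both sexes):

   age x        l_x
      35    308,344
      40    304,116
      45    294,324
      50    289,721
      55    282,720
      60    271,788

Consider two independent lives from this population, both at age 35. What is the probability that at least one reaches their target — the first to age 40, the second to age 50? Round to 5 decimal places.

p₁ = l_40/l_35 = 304,116/308,344 = 0.986288; p₂ = l_50/l_35 = 289,721/308,344 = 0.939603.
P(at least one) = 1 − (1−p₁)(1−p₂) = 1 − 0.013712 × 0.060397 = 0.999172.

0.99917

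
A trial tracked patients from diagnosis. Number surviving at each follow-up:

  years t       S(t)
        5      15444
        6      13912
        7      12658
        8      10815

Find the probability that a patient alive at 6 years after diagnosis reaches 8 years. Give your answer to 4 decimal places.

The conditional survival probability is S(8)/S(6) = 10815/13912 = 0.777386.

0.7774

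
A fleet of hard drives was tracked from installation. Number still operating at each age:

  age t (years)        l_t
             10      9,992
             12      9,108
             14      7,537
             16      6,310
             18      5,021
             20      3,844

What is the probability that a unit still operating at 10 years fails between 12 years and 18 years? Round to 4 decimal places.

0.4090

This is the probability of reaching 12 but not 18, conditional on being operational at 10: (l_12 − l_18) / l_10.
= (9,108 − 5,021) / 9,992 = 4,087 / 9,992 = 0.409027.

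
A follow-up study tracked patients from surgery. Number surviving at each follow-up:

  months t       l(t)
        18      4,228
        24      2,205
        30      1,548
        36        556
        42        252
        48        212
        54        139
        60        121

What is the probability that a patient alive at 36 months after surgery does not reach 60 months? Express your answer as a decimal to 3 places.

P(die before 60 | alive at 36) = 1 − l(60)/l(36) = 1 − 121/556 = (435)/556 = 0.782374.

0.782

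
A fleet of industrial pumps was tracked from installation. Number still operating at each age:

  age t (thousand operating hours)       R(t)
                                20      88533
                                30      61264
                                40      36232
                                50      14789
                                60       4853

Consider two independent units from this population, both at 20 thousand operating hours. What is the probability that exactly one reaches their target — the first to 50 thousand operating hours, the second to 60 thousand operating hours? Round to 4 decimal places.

p₁ = R(50)/R(20) = 14789/88533 = 0.167045; p₂ = R(60)/R(20) = 4853/88533 = 0.054816.
P(exactly one) = p₁(1−p₂) + (1−p₁)p₂ = 0.157888 + 0.045659 = 0.203548.

0.2035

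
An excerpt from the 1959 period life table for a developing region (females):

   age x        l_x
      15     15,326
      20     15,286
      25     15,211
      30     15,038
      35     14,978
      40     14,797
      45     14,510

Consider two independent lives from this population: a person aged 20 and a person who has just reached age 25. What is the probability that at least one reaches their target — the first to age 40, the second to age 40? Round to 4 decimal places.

p₁ = l_40/l_20 = 14,797/15,286 = 0.968010; p₂ = l_40/l_25 = 14,797/15,211 = 0.972783.
P(at least one) = 1 − (1−p₁)(1−p₂) = 1 − 0.031990 × 0.027217 = 0.999129.

0.9991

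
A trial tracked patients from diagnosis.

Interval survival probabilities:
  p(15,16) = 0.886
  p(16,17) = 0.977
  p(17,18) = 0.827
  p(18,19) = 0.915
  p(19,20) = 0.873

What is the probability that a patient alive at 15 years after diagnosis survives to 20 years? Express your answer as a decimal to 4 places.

Chaining the interval survival probabilities: 0.886 × 0.977 × 0.827 × 0.915 × 0.873.
= 0.571833.

0.5718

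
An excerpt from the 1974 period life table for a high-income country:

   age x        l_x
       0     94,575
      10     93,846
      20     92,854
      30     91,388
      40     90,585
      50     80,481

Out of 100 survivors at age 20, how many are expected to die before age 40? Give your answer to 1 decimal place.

The relevant probability is 1 − 90,585/92,854 = 0.024436.
Expected number = 100 × 0.024436 = 2.4.

2.4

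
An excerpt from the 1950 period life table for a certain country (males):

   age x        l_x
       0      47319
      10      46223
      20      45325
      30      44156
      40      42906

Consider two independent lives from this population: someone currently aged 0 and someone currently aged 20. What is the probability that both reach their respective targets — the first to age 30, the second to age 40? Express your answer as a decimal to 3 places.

0.883

p₁ = l_30/l_0 = 44156/47319 = 0.933156; p₂ = l_40/l_20 = 42906/45325 = 0.946630.
P(both) = p₁ × p₂ = 0.933156 × 0.946630 = 0.883353.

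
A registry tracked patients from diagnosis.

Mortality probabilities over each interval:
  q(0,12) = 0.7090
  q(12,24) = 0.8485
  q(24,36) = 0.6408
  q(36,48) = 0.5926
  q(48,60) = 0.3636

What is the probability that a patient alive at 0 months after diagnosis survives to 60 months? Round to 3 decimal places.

Survival from 0 to 60 is the product of surviving each interval: (1 − 0.7090) × (1 − 0.8485) × (1 − 0.6408) × (1 − 0.5926) × (1 − 0.3636).
= 0.2910 × 0.1515 × 0.3592 × 0.4074 × 0.6364 = 0.004106.

0.004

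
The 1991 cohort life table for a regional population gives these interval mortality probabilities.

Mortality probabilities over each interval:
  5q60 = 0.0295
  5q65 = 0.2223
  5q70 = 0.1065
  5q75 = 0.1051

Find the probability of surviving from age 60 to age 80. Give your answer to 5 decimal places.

0.60350

20p60 = (1 − 0.0295) × (1 − 0.2223) × (1 − 0.1065) × (1 − 0.1051).
= 0.9705 × 0.7777 × 0.8935 × 0.8949 = 0.603499.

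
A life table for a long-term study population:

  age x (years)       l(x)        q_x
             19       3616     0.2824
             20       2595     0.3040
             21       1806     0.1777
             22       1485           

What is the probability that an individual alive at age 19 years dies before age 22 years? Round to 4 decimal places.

0.5893

P(die before 22 | alive at 19) = 1 − l(22)/l(19) = 1 − 1485/3616 = (2131)/3616 = 0.589325.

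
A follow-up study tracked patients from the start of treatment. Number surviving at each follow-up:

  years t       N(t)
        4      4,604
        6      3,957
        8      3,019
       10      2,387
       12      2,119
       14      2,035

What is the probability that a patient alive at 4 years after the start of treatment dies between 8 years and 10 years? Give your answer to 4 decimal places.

0.1373

This is the probability of reaching 8 but not 10, conditional on being alive at 4: (N(8) − N(10)) / N(4).
= (3,019 − 2,387) / 4,604 = 632 / 4,604 = 0.137272.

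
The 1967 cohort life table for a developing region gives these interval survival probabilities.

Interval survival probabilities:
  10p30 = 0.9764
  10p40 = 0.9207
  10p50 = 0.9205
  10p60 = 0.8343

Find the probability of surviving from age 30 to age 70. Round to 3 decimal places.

Chaining the interval survival probabilities: 0.9764 × 0.9207 × 0.9205 × 0.8343.
= 0.690386.

0.690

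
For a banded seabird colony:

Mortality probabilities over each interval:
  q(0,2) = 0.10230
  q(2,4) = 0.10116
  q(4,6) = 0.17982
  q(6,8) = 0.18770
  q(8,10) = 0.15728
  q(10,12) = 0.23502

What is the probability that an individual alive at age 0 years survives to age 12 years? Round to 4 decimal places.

Survival from 0 to 12 is the product of surviving each interval: (1 − 0.10230) × (1 − 0.10116) × (1 − 0.17982) × (1 − 0.18770) × (1 − 0.15728) × (1 − 0.23502).
= 0.89770 × 0.89884 × 0.82018 × 0.81230 × 0.84272 × 0.76498 = 0.346555.

0.3466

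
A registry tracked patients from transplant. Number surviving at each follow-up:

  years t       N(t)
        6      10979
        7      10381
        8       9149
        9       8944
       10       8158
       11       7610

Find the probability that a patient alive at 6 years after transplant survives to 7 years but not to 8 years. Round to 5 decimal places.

0.11221

This is the probability of reaching 7 but not 8, conditional on being alive at 6: (N(7) − N(8)) / N(6).
= (10381 − 9149) / 10979 = 1232 / 10979 = 0.112214.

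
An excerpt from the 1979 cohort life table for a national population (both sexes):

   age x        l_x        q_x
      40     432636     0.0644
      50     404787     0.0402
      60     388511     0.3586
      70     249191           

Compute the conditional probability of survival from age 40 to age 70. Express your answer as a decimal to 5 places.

0.57598

The conditional survival probability is l_70/l_40 = 249191/432636 = 0.575983.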